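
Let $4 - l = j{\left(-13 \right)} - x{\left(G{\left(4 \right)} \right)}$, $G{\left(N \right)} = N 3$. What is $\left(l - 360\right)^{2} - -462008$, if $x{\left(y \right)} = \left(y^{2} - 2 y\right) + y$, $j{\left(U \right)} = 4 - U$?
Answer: $520089$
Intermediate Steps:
$G{\left(N \right)} = 3 N$
$x{\left(y \right)} = y^{2} - y$
$l = 119$ ($l = 4 - \left(\left(4 - -13\right) - 3 \cdot 4 \left(-1 + 3 \cdot 4\right)\right) = 4 - \left(\left(4 + 13\right) - 12 \left(-1 + 12\right)\right) = 4 - \left(17 - 12 \cdot 11\right) = 4 - \left(17 - 132\right) = 4 - -115 = 4 + 115 = 119$)
$\left(l - 360\right)^{2} - -462008 = \left(119 - 360\right)^{2} - -462008 = \left(119 - 360\right)^{2} + 462008 = \left(-241\right)^{2} + 462008 = 58081 + 462008 = 520089$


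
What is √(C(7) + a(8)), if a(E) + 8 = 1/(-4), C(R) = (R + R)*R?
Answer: √359/2 ≈ 9.4736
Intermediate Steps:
C(R) = 2*R² (C(R) = (2*R)*R = 2*R²)
a(E) = -33/4 (a(E) = -8 + 1/(-4) = -8 - ¼ = -33/4)
√(C(7) + a(8)) = √(2*7² - 33/4) = √(2*49 - 33/4) = √(98 - 33/4) = √(359/4) = √359/2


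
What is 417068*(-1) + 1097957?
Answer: 680889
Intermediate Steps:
417068*(-1) + 1097957 = -417068 + 1097957 = 680889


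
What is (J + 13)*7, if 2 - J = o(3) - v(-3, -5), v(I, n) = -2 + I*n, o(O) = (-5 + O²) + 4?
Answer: 140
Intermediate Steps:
o(O) = -1 + O²
J = 7 (J = 2 - ((-1 + 3²) - (-2 - 3*(-5))) = 2 - ((-1 + 9) - (-2 + 15)) = 2 - (8 - 1*13) = 2 - (8 - 13) = 2 - 1*(-5) = 2 + 5 = 7)
(J + 13)*7 = (7 + 13)*7 = 20*7 = 140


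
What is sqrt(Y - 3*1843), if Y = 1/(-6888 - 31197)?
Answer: I*sqrt(8019633325110)/38085 ≈ 74.357*I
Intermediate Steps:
Y = -1/38085 (Y = 1/(-38085) = -1/38085 ≈ -2.6257e-5)
sqrt(Y - 3*1843) = sqrt(-1/38085 - 3*1843) = sqrt(-1/38085 - 5529) = sqrt(-210571966/38085) = I*sqrt(8019633325110)/38085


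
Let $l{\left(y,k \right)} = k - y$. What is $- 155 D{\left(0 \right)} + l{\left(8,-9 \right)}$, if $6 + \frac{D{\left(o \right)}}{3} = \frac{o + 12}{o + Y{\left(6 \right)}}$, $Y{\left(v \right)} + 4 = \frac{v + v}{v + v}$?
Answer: $4633$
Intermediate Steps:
$Y{\left(v \right)} = -3$ ($Y{\left(v \right)} = -4 + \frac{v + v}{v + v} = -4 + \frac{2 v}{2 v} = -4 + 2 v \frac{1}{2 v} = -4 + 1 = -3$)
$D{\left(o \right)} = -18 + \frac{3 \left(12 + o\right)}{-3 + o}$ ($D{\left(o \right)} = -18 + 3 \frac{o + 12}{o - 3} = -18 + 3 \frac{12 + o}{-3 + o} = -18 + \frac{3 \left(12 + o\right)}{-3 + o}$)
$- 155 D{\left(0 \right)} + l{\left(8,-9 \right)} = - 155 \frac{15 \left(6 - 0\right)}{-3 + 0} - 17 = - 155 \frac{15 \left(6 + 0\right)}{-3} - 17 = - 155 \cdot 15 \left(- \frac{1}{3}\right) 6 - 17 = \left(-155\right) \left(-30\right) - 17 = 4650 - 17 = 4633$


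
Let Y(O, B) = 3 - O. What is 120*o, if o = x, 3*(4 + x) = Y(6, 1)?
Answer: -600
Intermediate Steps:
x = -5 (x = -4 + (3 - 1*6)/3 = -4 + (3 - 6)/3 = -4 + (⅓)*(-3) = -4 - 1 = -5)
o = -5
120*o = 120*(-5) = -600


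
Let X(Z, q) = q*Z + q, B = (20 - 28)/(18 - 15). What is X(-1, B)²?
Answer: 0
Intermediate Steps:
B = -8/3 ≈ -2.6667
X(Z, q) = q + Z*q (X(Z, q) = Z*q + q = q + Z*q)
X(-1, B)² = (-8*(1 - 1)/3)² = (-8/3*0)² = 0² = 0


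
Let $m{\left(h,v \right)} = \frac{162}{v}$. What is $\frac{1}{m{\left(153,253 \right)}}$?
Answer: $\frac{253}{162} \approx 1.5617$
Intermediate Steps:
$\frac{1}{m{\left(153,253 \right)}} = \frac{1}{162 \cdot \frac{1}{253}} = \frac{1}{\frac{162}{253}} = \frac{253}{162}$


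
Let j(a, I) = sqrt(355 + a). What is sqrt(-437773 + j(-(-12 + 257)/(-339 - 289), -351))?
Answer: sqrt(-43162666708 + 314*sqrt(35040045))/314 ≈ 661.63*I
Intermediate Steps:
sqrt(-437773 + j(-(-12 + 257)/(-339 - 289), -351)) = sqrt(-437773 + sqrt(355 - (-12 + 257)/(-339 - 289))) = sqrt(-437773 + sqrt(355 - 245/(-628))) = sqrt(-437773 + sqrt(355 - 245*(-1)/628)) = sqrt(-437773 + sqrt(355 - 1*(-245/628))) = sqrt(-437773 + sqrt(355 + 245/628)) = sqrt(-437773 + sqrt(223185/628)) = sqrt(-437773 + sqrt(35040045)/314)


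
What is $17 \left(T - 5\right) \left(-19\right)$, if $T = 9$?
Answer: $-1292$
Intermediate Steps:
$17 \left(T - 5\right) \left(-19\right) = 17 \left(9 - 5\right) \left(-19\right) = 17 \cdot 4 \left(-19\right) = 68 \left(-19\right) = -1292$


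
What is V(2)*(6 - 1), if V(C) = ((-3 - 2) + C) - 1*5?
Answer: -40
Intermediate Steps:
V(C) = -10 + C (V(C) = (-5 + C) - 5 = -10 + C)
V(2)*(6 - 1) = (-10 + 2)*(6 - 1) = -8*5 = -40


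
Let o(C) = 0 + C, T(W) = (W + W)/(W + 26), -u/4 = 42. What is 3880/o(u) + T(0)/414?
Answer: -485/21 ≈ -23.095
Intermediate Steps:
u = -168 (u = -4*42 = -168)
T(W) = 2*W/(26 + W) (T(W) = (2*W)/(26 + W) = 2*W/(26 + W))
o(C) = C
3880/o(u) + T(0)/414 = 3880/(-168) + (2*0/(26 + 0))/414 = 3880*(-1/168) + (2*0/26)*(1/414) = -485/21 + (2*0*(1/26))*(1/414) = -485/21 + 0*(1/414) = -485/21 + 0 = -485/21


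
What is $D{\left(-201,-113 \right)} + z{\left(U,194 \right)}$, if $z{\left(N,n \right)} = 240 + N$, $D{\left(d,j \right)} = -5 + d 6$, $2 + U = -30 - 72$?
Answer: $-1075$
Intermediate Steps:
$U = -104$ ($U = -2 - 102 = -104$)
$D{\left(d,j \right)} = -5 + 6 d$
$D{\left(-201,-113 \right)} + z{\left(U,194 \right)} = \left(-5 + 6 \left(-201\right)\right) + \left(240 - 104\right) = \left(-5 - 1206\right) + 136 = -1211 + 136 = -1075$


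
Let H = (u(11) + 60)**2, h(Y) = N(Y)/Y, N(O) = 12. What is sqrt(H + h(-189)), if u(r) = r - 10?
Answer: sqrt(1640933)/21 ≈ 61.000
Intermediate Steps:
u(r) = -10 + r
h(Y) = 12/Y
H = 3721 (H = ((-10 + 11) + 60)**2 = (1 + 60)**2 = 61**2 = 3721)
sqrt(H + h(-189)) = sqrt(3721 + 12/(-189)) = sqrt(3721 + 12*(-1/189)) = sqrt(3721 - 4/63) = sqrt(234419/63) = sqrt(1640933)/21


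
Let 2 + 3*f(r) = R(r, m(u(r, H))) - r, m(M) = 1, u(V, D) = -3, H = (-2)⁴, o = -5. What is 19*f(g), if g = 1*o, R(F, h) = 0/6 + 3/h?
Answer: 38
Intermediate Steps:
H = 16
R(F, h) = 3/h (R(F, h) = 0*(⅙) + 3/h = 0 + 3/h = 3/h)
g = -5 (g = 1*(-5) = -5)
f(r) = ⅓ - r/3 (f(r) = -⅔ + (3/1 - r)/3 = -⅔ + (3*1 - r)/3 = -⅔ + (3 - r)/3 = -⅔ + (1 - r/3) = ⅓ - r/3)
19*f(g) = 19*(⅓ - ⅓*(-5)) = 19*(⅓ + 5/3) = 19*2 = 38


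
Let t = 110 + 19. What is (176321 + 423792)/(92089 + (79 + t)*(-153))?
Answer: 600113/60265 ≈ 9.9579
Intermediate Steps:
t = 129
(176321 + 423792)/(92089 + (79 + t)*(-153)) = (176321 + 423792)/(92089 + (79 + 129)*(-153)) = 600113/(92089 + 208*(-153)) = 600113/(92089 - 31824) = 600113/60265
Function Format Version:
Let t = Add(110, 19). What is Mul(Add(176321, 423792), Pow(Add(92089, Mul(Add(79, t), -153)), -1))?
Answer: Rational(600113, 60265) ≈ 9.9579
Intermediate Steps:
t = 129
Mul(Add(176321, 423792), Pow(Add(92089, Mul(Add(79, t), -153)), -1)) = Mul(Add(176321, 423792), Pow(Add(92089, Mul(Add(79, 129), -153)), -1)) = Mul(600113, Pow(Add(92089, Mul(208, -153)), -1)) = Mul(600113, Pow(Add(92089, -31824), -1)) = Mul(600113, Pow(60265, -1)) = Mul(600113, Rational(1, 60265)) = Rational(600113, 60265)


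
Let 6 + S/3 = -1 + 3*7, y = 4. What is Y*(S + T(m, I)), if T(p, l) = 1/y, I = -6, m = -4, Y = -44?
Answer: -1859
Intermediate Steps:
T(p, l) = ¼ (T(p, l) = 1/4 = ¼)
S = 42 (S = -18 + 3*(-1 + 3*7) = -18 + 3*(-1 + 21) = -18 + 3*20 = -18 + 60 = 42)
Y*(S + T(m, I)) = -44*(42 + ¼) = -44*169/4 = -1859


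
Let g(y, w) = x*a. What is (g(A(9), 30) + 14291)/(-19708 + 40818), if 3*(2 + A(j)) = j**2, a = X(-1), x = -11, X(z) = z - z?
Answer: 14291/21110 ≈ 0.67698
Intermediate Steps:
X(z) = 0
a = 0
A(j) = -2 + j**2/3
g(y, w) = 0 (g(y, w) = -11*0 = 0)
(g(A(9), 30) + 14291)/(-19708 + 40818) = (0 + 14291)/(-19708 + 40818) = 14291/21110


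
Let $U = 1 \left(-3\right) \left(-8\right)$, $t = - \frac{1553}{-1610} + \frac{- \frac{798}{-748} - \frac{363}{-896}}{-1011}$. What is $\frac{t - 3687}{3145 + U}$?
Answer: $- \frac{3419314052991}{2939690145920} \approx -1.1632$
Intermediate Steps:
$t = \frac{893447169}{927639680}$ ($t = \left(-1553\right) \left(- \frac{1}{1610}\right) + \left(\left(-798\right) \left(- \frac{1}{748}\right) - - \frac{363}{896}\right) \left(- \frac{1}{1011}\right) = \frac{1553}{1610} + \left(\frac{399}{374} + \frac{363}{896}\right) \left(- \frac{1}{1011}\right) = \frac{1553}{1610} + \frac{246633}{167552} \left(- \frac{1}{1011}\right) = \frac{1553}{1610} - \frac{82211}{56465024} = \frac{893447169}{927639680} \approx 0.96314$)
$U = 24$ ($U = \left(-3\right) \left(-8\right) = 24$)
$\frac{t - 3687}{3145 + U} = \frac{\frac{893447169}{927639680} - 3687}{3145 + 24} = - \frac{3419314052991}{927639680 \cdot 3169} = \left(- \frac{3419314052991}{927639680}\right) \frac{1}{3169} = - \frac{3419314052991}{2939690145920}$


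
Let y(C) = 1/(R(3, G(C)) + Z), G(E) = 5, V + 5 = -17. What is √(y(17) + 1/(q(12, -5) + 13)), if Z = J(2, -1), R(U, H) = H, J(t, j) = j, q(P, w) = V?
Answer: √5/6 ≈ 0.37268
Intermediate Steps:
V = -22 (V = -5 - 17 = -22)
q(P, w) = -22
Z = -1
y(C) = ¼ (y(C) = 1/(5 - 1) = 1/4 = ¼)
√(y(17) + 1/(q(12, -5) + 13)) = √(¼ + 1/(-22 + 13)) = √(¼ + 1/(-9)) = √(¼ - ⅑) = √(5/36) = √5/6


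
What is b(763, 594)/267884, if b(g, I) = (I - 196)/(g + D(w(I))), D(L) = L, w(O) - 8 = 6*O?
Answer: 199/580638570 ≈ 3.4273e-7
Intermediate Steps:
w(O) = 8 + 6*O
b(g, I) = (-196 + I)/(8 + g + 6*I) (b(g, I) = (I - 196)/(g + (8 + 6*I)) = (-196 + I)/(8 + g + 6*I))
b(763, 594)/267884 = ((-196 + 594)/(8 + 763 + 6*594))/267884 = (398/(8 + 763 + 3564))*(1/267884) = (398/4335)*(1/267884) = 199/580638570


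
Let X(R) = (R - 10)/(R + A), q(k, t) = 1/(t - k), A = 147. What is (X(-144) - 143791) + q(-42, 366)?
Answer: -19562557/136 ≈ -1.4384e+5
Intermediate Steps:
X(R) = (-10 + R)/(147 + R) (X(R) = (R - 10)/(R + 147) = (-10 + R)/(147 + R))
(X(-144) - 143791) + q(-42, 366) = ((-10 - 144)/(147 - 144) - 143791) + 1/(366 - 1*(-42)) = (-154/3 - 143791) + 1/(366 + 42) = ((1/3)*(-154) - 143791) + 1/408 = (-154/3 - 143791) + 1/408 = -431527/3 + 1/408 = -19562557/136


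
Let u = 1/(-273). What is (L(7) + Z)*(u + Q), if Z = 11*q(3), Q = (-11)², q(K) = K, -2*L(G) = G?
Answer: 974444/273 ≈ 3569.4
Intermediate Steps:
L(G) = -G/2
u = -1/273 ≈ -0.0036630
Q = 121
Z = 33 (Z = 11*3 = 33)
(L(7) + Z)*(u + Q) = (-½*7 + 33)*(-1/273 + 121) = (-7/2 + 33)*(33032/273) = (59/2)*(33032/273) = 974444/273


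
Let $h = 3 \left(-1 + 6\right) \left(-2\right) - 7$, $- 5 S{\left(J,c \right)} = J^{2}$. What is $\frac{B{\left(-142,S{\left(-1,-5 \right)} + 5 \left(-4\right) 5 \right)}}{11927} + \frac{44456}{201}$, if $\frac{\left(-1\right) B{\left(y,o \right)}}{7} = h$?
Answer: $\frac{530278771}{2397327} \approx 221.2$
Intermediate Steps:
$S{\left(J,c \right)} = - \frac{J^{2}}{5}$
$h = -37$ ($h = 3 \cdot 5 \left(-2\right) - 7 = 15 \left(-2\right) - 7 = -30 - 7 = -37$)
$B{\left(y,o \right)} = 259$ ($B{\left(y,o \right)} = \left(-7\right) \left(-37\right) = 259$)
$\frac{B{\left(-142,S{\left(-1,-5 \right)} + 5 \left(-4\right) 5 \right)}}{11927} + \frac{44456}{201} = \frac{259}{11927} + \frac{44456}{201} = \frac{530278771}{2397327}$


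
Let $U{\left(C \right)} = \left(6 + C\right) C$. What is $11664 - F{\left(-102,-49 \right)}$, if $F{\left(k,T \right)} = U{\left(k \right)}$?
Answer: $1872$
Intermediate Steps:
$U{\left(C \right)} = C \left(6 + C\right)$
$F{\left(k,T \right)} = k \left(6 + k\right)$
$11664 - F{\left(-102,-49 \right)} = 11664 - - 102 \left(6 - 102\right) = 11664 - \left(-102\right) \left(-96\right) = 11664 - 9792 = 1872$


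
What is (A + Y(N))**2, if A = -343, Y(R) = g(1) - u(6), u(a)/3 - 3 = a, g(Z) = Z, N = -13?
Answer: 136161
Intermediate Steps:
u(a) = 9 + 3*a
Y(R) = -26 (Y(R) = 1 - (9 + 3*6) = 1 - (9 + 18) = 1 - 1*27 = 1 - 27 = -26)
(A + Y(N))**2 = (-343 - 26)**2 = (-369)**2 = 136161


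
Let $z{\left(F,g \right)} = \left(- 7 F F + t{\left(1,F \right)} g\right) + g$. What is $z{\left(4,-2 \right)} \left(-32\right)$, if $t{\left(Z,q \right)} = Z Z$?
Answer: $3712$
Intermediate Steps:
$t{\left(Z,q \right)} = Z^{2}$
$z{\left(F,g \right)} = - 7 F^{2} + 2 g$ ($z{\left(F,g \right)} = \left(- 7 F F + 1^{2} g\right) + g = \left(- 7 F^{2} + 1 g\right) + g = \left(- 7 F^{2} + g\right) + g = \left(g - 7 F^{2}\right) + g = - 7 F^{2} + 2 g$)
$z{\left(4,-2 \right)} \left(-32\right) = \left(- 7 \cdot 4^{2} + 2 \left(-2\right)\right) \left(-32\right) = \left(\left(-7\right) 16 - 4\right) \left(-32\right) = \left(-112 - 4\right) \left(-32\right) = \left(-116\right) \left(-32\right) = 3712$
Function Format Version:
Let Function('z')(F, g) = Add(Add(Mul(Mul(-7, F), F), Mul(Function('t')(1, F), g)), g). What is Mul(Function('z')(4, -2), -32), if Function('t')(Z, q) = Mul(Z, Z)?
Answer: 3712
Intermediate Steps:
Function('t')(Z, q) = Pow(Z, 2)
Function('z')(F, g) = Add(Mul(-7, Pow(F, 2)), Mul(2, g)) (Function('z')(F, g) = Add(Add(Mul(Mul(-7, F), F), Mul(Pow(1, 2), g)), g) = Add(Add(Mul(-7, Pow(F, 2)), Mul(1, g)), g) = Add(Add(Mul(-7, Pow(F, 2)), g), g) = Add(Add(g, Mul(-7, Pow(F, 2))), g) = Add(Mul(-7, Pow(F, 2)), Mul(2, g)))
Mul(Function('z')(4, -2), -32) = Mul(Add(Mul(-7, Pow(4, 2)), Mul(2, -2)), -32) = Mul(Add(Mul(-7, 16), -4), -32) = Mul(Add(-112, -4), -32) = Mul(-116, -32) = 3712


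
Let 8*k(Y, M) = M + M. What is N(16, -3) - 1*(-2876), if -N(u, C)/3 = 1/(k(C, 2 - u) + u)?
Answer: 71894/25 ≈ 2875.8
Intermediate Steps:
k(Y, M) = M/4 (k(Y, M) = (M + M)/8 = (2*M)/8 = M/4)
N(u, C) = -3/(1/2 + 3*u/4) (N(u, C) = -3/((2 - u)/4 + u) = -3/((1/2 - u/4) + u) = -3/(1/2 + 3*u/4))
N(16, -3) - 1*(-2876) = -12/(2 + 3*16) - 1*(-2876) = -12/(2 + 48) + 2876 = -12/50 + 2876 = -12*1/50 + 2876 = -6/25 + 2876 = 71894/25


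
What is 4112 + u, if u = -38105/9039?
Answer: 37130263/9039 ≈ 4107.8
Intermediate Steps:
u = -38105/9039 ≈ -4.2156
4112 + u = 4112 - 38105/9039 = 37130263/9039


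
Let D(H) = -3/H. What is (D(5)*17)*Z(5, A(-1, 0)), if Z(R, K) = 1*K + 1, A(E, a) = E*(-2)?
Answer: -153/5 ≈ -30.600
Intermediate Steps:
A(E, a) = -2*E
Z(R, K) = 1 + K (Z(R, K) = K + 1 = 1 + K)
(D(5)*17)*Z(5, A(-1, 0)) = (-3/5*17)*(1 - 2*(-1)) = (-3*1/5*17)*(1 + 2) = -3/5*17*3 = -51/5*3 = -153/5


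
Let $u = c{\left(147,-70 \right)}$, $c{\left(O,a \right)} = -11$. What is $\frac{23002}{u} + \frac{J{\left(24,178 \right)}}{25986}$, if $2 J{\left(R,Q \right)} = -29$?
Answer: $- \frac{1195460263}{571692} \approx -2091.1$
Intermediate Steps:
$u = -11$
$J{\left(R,Q \right)} = - \frac{29}{2}$ ($J{\left(R,Q \right)} = \frac{1}{2} \left(-29\right) = - \frac{29}{2}$)
$\frac{23002}{u} + \frac{J{\left(24,178 \right)}}{25986} = \frac{23002}{-11} - \frac{29}{2 \cdot 25986} = 23002 \left(- \frac{1}{11}\right) - \frac{29}{51972} = - \frac{23002}{11} - \frac{29}{51972} = - \frac{1195460263}{571692}$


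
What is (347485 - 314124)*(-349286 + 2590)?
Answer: -11566125256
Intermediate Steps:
(347485 - 314124)*(-349286 + 2590) = 33361*(-346696) = -11566125256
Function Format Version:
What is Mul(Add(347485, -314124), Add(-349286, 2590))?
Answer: -11566125256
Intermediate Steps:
Mul(Add(347485, -314124), Add(-349286, 2590)) = Mul(33361, -346696) = -11566125256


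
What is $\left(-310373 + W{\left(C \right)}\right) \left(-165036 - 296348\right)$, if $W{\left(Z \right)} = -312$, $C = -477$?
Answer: $143345088040$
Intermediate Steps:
$\left(-310373 + W{\left(C \right)}\right) \left(-165036 - 296348\right) = \left(-310373 - 312\right) \left(-165036 - 296348\right) = \left(-310685\right) \left(-461384\right) = 143345088040$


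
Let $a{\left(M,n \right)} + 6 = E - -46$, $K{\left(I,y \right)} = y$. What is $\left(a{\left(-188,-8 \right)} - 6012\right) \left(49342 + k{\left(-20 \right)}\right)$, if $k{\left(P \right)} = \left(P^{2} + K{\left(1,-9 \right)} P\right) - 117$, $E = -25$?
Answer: $-298680585$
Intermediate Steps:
$a{\left(M,n \right)} = 15$ ($a{\left(M,n \right)} = -6 - -21 = -6 + \left(-25 + 46\right) = -6 + 21 = 15$)
$k{\left(P \right)} = -117 + P^{2} - 9 P$ ($k{\left(P \right)} = \left(P^{2} - 9 P\right) - 117 = -117 + P^{2} - 9 P$)
$\left(a{\left(-188,-8 \right)} - 6012\right) \left(49342 + k{\left(-20 \right)}\right) = \left(15 - 6012\right) \left(49342 - \left(-63 - 400\right)\right) = - 5997 \left(49342 + \left(-117 + 400 + 180\right)\right) = - 5997 \left(49342 + 463\right) = \left(-5997\right) 49805 = -298680585$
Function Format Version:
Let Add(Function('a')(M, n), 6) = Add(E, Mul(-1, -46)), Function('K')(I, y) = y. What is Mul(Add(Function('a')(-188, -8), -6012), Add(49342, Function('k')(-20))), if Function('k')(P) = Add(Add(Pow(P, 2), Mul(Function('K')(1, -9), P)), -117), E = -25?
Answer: -298680585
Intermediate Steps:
Function('a')(M, n) = 15 (Function('a')(M, n) = Add(-6, Add(-25, Mul(-1, -46))) = Add(-6, Add(-25, 46)) = Add(-6, 21) = 15)
Function('k')(P) = Add(-117, Pow(P, 2), Mul(-9, P)) (Function('k')(P) = Add(Add(Pow(P, 2), Mul(-9, P)), -117) = Add(-117, Pow(P, 2), Mul(-9, P)))
Mul(Add(Function('a')(-188, -8), -6012), Add(49342, Function('k')(-20))) = Mul(Add(15, -6012), Add(49342, Add(-117, Pow(-20, 2), Mul(-9, -20)))) = Mul(-5997, Add(49342, Add(-117, 400, 180))) = Mul(-5997, Add(49342, 463)) = Mul(-5997, 49805) = -298680585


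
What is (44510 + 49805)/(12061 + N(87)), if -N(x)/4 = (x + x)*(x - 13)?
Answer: -94315/39443 ≈ -2.3912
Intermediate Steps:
N(x) = -8*x*(-13 + x) (N(x) = -4*(x + x)*(x - 13) = -4*2*x*(-13 + x) = -8*x*(-13 + x))
(44510 + 49805)/(12061 + N(87)) = (44510 + 49805)/(12061 + 8*87*(13 - 1*87)) = 94315/(12061 + 8*87*(13 - 87)) = 94315/(12061 + 8*87*(-74)) = 94315/(12061 - 51504) = 94315/(-39443) = 94315*(-1/39443) = -94315/39443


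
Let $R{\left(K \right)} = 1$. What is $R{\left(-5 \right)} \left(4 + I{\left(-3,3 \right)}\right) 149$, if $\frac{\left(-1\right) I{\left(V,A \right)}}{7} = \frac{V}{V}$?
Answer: $-447$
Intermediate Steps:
$I{\left(V,A \right)} = -7$ ($I{\left(V,A \right)} = - 7 \frac{V}{V} = \left(-7\right) 1 = -7$)
$R{\left(-5 \right)} \left(4 + I{\left(-3,3 \right)}\right) 149 = 1 \left(4 - 7\right) 149 = 1 \left(-3\right) 149 = \left(-3\right) 149 = -447$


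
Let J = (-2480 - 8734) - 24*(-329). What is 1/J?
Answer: -1/3318 ≈ -0.00030139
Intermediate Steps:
J = -3318 (J = -11214 + 7896 = -3318)
1/J = 1/(-3318) = -1/3318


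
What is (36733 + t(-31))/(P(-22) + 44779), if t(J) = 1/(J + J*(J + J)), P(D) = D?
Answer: 69462104/84635487 ≈ 0.82072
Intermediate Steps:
t(J) = 1/(J + 2*J**2) (t(J) = 1/(J + J*(2*J)) = 1/(J + 2*J**2))
(36733 + t(-31))/(P(-22) + 44779) = (36733 + 1/((-31)*(1 + 2*(-31))))/(-22 + 44779) = (36733 - 1/(31*(1 - 62)))/44757 = (36733 - 1/31/(-61))*(1/44757) = (36733 - 1/31*(-1/61))*(1/44757) = (36733 + 1/1891)*(1/44757) = (69462104/1891)*(1/44757) = 69462104/84635487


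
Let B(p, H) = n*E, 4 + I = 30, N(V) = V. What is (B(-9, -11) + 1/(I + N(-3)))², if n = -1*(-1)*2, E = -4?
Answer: 33489/529 ≈ 63.306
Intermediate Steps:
I = 26 (I = -4 + 30 = 26)
n = 2 (n = 1*2 = 2)
B(p, H) = -8 (B(p, H) = 2*(-4) = -8)
(B(-9, -11) + 1/(I + N(-3)))² = (-8 + 1/(26 - 3))² = (-8 + 1/23)² = (-183/23)² = 33489/529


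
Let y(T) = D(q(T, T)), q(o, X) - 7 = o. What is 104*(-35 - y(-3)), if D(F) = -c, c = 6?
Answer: -3016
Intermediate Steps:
q(o, X) = 7 + o
D(F) = -6 (D(F) = -1*6 = -6)
y(T) = -6
104*(-35 - y(-3)) = 104*(-35 - 1*(-6)) = 104*(-35 + 6) = 104*(-29) = -3016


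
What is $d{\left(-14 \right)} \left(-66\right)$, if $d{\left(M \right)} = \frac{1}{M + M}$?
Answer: $\frac{33}{14} \approx 2.3571$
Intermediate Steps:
$d{\left(M \right)} = \frac{1}{2 M}$
$d{\left(-14 \right)} \left(-66\right) = \frac{1}{2 \left(-14\right)} \left(-66\right) = \frac{1}{2} \left(- \frac{1}{14}\right) \left(-66\right) = \left(- \frac{1}{28}\right) \left(-66\right) = \frac{33}{14}$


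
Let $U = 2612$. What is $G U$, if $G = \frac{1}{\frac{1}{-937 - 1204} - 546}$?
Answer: $- \frac{5592292}{1168987} \approx -4.7839$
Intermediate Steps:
$G = - \frac{2141}{1168987}$ ($G = \frac{1}{\frac{1}{-2141} - 546} = \frac{1}{- \frac{1}{2141} - 546} = \frac{1}{- \frac{1168987}{2141}} = - \frac{2141}{1168987} \approx -0.0018315$)
$G U = \left(- \frac{2141}{1168987}\right) 2612 = - \frac{5592292}{1168987}$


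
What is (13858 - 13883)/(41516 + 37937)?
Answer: -25/79453 ≈ -0.00031465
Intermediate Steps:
(13858 - 13883)/(41516 + 37937) = -25/79453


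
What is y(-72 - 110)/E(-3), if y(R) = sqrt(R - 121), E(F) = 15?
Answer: I*sqrt(303)/15 ≈ 1.1605*I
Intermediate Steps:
y(R) = sqrt(-121 + R)
y(-72 - 110)/E(-3) = sqrt(-121 + (-72 - 110))/15 = sqrt(-121 - 182)*(1/15) = sqrt(-303)*(1/15) = (I*sqrt(303))*(1/15) = I*sqrt(303)/15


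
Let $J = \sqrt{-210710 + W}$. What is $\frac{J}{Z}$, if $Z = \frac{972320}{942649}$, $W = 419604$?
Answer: $\frac{942649 \sqrt{208894}}{972320} \approx 443.1$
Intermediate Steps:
$Z = \frac{972320}{942649}$ ($Z = 972320 \cdot \frac{1}{942649} = \frac{972320}{942649} \approx 1.0315$)
$J = \sqrt{208894}$ ($J = \sqrt{-210710 + 419604} = \sqrt{208894} \approx 457.05$)
$\frac{J}{Z} = \frac{\sqrt{208894}}{\frac{972320}{942649}} = \sqrt{208894} \cdot \frac{942649}{972320} = \frac{942649 \sqrt{208894}}{972320}$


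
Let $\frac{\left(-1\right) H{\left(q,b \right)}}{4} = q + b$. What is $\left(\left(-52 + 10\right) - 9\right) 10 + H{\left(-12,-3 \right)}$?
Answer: $-450$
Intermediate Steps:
$H{\left(q,b \right)} = - 4 b - 4 q$ ($H{\left(q,b \right)} = - 4 \left(q + b\right) = - 4 \left(b + q\right) = - 4 b - 4 q$)
$\left(\left(-52 + 10\right) - 9\right) 10 + H{\left(-12,-3 \right)} = \left(\left(-52 + 10\right) - 9\right) 10 - -60 = \left(-42 - 9\right) 10 + \left(12 + 48\right) = \left(-51\right) 10 + 60 = -510 + 60 = -450$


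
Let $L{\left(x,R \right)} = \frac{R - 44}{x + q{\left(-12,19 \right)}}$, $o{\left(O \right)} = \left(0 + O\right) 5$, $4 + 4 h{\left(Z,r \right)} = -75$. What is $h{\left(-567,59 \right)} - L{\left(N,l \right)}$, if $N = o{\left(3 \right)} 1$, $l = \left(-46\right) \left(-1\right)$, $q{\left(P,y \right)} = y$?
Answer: $- \frac{1347}{68} \approx -19.809$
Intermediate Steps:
$h{\left(Z,r \right)} = - \frac{79}{4}$ ($h{\left(Z,r \right)} = -1 + \frac{1}{4} \left(-75\right) = -1 - \frac{75}{4} = - \frac{79}{4}$)
$o{\left(O \right)} = 5 O$ ($o{\left(O \right)} = O 5 = 5 O$)
$l = 46$
$N = 15$ ($N = 5 \cdot 3 \cdot 1 = 15 \cdot 1 = 15$)
$L{\left(x,R \right)} = \frac{-44 + R}{19 + x}$ ($L{\left(x,R \right)} = \frac{R - 44}{x + 19} = \frac{-44 + R}{19 + x}$)
$h{\left(-567,59 \right)} - L{\left(N,l \right)} = - \frac{79}{4} - \frac{-44 + 46}{19 + 15} = - \frac{79}{4} - \frac{1}{34} \cdot 2 = - \frac{79}{4} - \frac{1}{17} = - \frac{1347}{68}$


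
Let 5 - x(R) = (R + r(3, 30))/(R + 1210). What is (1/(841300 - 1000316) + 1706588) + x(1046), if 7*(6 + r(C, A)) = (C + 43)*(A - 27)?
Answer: 66961909015219/39237198 ≈ 1.7066e+6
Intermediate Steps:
r(C, A) = -6 + (-27 + A)*(43 + C)/7 (r(C, A) = -6 + ((C + 43)*(A - 27))/7 = -6 + ((43 + C)*(-27 + A))/7 = -6 + ((-27 + A)*(43 + C))/7 = -6 + (-27 + A)*(43 + C)/7)
x(R) = 5 - (96/7 + R)/(1210 + R) (x(R) = 5 - (R + (-1203/7 - 27/7*3 + (43/7)*30 + (⅐)*30*3))/(R + 1210) = 5 - (R + (-1203/7 - 81/7 + 1290/7 + 90/7))/(1210 + R) = 5 - (R + 96/7)/(1210 + R) = 5 - (96/7 + R)/(1210 + R))
(1/(841300 - 1000316) + 1706588) + x(1046) = (1/(841300 - 1000316) + 1706588) + 2*(21127 + 14*1046)/(7*(1210 + 1046)) = (1/(-159016) + 1706588) + (2/7)*(21127 + 14644)/2256 = (-1/159016 + 1706588) + (2/7)*(1/2256)*35771 = 271374797407/159016 + 35771/7896 = 66961909015219/39237198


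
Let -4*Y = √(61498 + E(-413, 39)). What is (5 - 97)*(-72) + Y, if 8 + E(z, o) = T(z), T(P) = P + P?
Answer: 6624 - √15166/2 ≈ 6562.4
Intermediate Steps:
T(P) = 2*P
E(z, o) = -8 + 2*z
Y = -√15166/2 (Y = -√(61498 + (-8 + 2*(-413)))/4 = -√(61498 + (-8 - 826))/4 = -√(61498 - 834)/4 = -√15166/2 ≈ -61.575)
(5 - 97)*(-72) + Y = (5 - 97)*(-72) - √15166/2 = -92*(-72) - √15166/2 = 6624 - √15166/2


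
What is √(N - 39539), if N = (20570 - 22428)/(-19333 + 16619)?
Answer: I*√72807791358/1357 ≈ 198.84*I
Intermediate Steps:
N = 929/1357 (N = -1858/(-2714) = -1858*(-1/2714) = 929/1357 ≈ 0.68460)
√(N - 39539) = √(929/1357 - 39539) = √(-53653494/1357) = I*√72807791358/1357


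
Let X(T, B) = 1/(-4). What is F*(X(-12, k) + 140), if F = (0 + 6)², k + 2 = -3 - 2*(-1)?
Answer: 5031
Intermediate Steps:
k = -3 (k = -2 + (-3 - 2*(-1)) = -2 + (-3 + 2) = -2 - 1 = -3)
X(T, B) = -¼
F = 36 (F = 6² = 36)
F*(X(-12, k) + 140) = 36*(-¼ + 140) = 36*(559/4) = 5031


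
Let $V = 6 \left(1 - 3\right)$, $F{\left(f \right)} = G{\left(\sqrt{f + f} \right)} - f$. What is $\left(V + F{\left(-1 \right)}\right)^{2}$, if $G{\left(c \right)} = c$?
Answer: $\left(11 - i \sqrt{2}\right)^{2} \approx 119.0 - 31.113 i$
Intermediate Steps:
$F{\left(f \right)} = - f + \sqrt{2} \sqrt{f}$ ($F{\left(f \right)} = \sqrt{f + f} - f = \sqrt{2 f} - f = \sqrt{2} \sqrt{f} - f = - f + \sqrt{2} \sqrt{f}$)
$V = -12$ ($V = 6 \left(-2\right) = -12$)
$\left(V + F{\left(-1 \right)}\right)^{2} = \left(-12 + \left(\left(-1\right) \left(-1\right) + \sqrt{2} \sqrt{-1}\right)\right)^{2} = \left(-12 + \left(1 + \sqrt{2} i\right)\right)^{2} = \left(-12 + \left(1 + i \sqrt{2}\right)\right)^{2} = \left(-11 + i \sqrt{2}\right)^{2}$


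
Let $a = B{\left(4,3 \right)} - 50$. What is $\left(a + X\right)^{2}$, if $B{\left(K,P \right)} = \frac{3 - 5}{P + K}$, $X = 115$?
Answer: $\frac{205209}{49} \approx 4187.9$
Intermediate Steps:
$B{\left(K,P \right)} = - \frac{2}{K + P}$
$a = - \frac{352}{7}$ ($a = - \frac{2}{4 + 3} - 50 = - \frac{2}{7} - 50 = - \frac{352}{7} \approx -50.286$)
$\left(a + X\right)^{2} = \left(- \frac{352}{7} + 115\right)^{2} = \left(\frac{453}{7}\right)^{2} = \frac{205209}{49}$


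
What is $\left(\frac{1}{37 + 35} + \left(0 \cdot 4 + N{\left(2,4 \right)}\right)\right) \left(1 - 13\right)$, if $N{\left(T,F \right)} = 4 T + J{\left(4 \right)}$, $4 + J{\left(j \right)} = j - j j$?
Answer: $\frac{575}{6} \approx 95.833$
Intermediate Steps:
$J{\left(j \right)} = -4 + j - j^{2}$ ($J{\left(j \right)} = -4 + \left(j - j j\right) = -4 - \left(j^{2} - j\right) = -4 + j - j^{2}$)
$N{\left(T,F \right)} = -16 + 4 T$ ($N{\left(T,F \right)} = 4 T - 16 = -16 + 4 T$)
$\left(\frac{1}{37 + 35} + \left(0 \cdot 4 + N{\left(2,4 \right)}\right)\right) \left(1 - 13\right) = \left(\frac{1}{37 + 35} + \left(0 \cdot 4 + \left(-16 + 4 \cdot 2\right)\right)\right) \left(1 - 13\right) = \left(\frac{1}{72} + \left(0 + \left(-16 + 8\right)\right)\right) \left(-12\right) = \left(\frac{1}{72} + \left(0 - 8\right)\right) \left(-12\right) = \left(\frac{1}{72} - 8\right) \left(-12\right) = \left(- \frac{575}{72}\right) \left(-12\right) = \frac{575}{6}$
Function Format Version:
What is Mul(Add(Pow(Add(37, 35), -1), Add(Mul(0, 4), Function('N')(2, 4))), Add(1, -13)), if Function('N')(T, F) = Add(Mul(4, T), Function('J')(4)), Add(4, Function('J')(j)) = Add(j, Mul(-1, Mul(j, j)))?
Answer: Rational(575, 6) ≈ 95.833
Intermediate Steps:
Function('J')(j) = Add(-4, j, Mul(-1, Pow(j, 2))) (Function('J')(j) = Add(-4, Add(j, Mul(-1, Mul(j, j)))) = Add(-4, Add(j, Mul(-1, Pow(j, 2)))) = Add(-4, j, Mul(-1, Pow(j, 2))))
Function('N')(T, F) = Add(-16, Mul(4, T)) (Function('N')(T, F) = Add(Mul(4, T), Add(-4, 4, Mul(-1, Pow(4, 2)))) = Add(Mul(4, T), Add(-4, 4, Mul(-1, 16))) = Add(Mul(4, T), Add(-4, 4, -16)) = Add(Mul(4, T), -16) = Add(-16, Mul(4, T)))
Mul(Add(Pow(Add(37, 35), -1), Add(Mul(0, 4), Function('N')(2, 4))), Add(1, -13)) = Mul(Add(Pow(Add(37, 35), -1), Add(Mul(0, 4), Add(-16, Mul(4, 2)))), Add(1, -13)) = Mul(Add(Pow(72, -1), Add(0, Add(-16, 8))), -12) = Mul(Add(Rational(1, 72), Add(0, -8)), -12) = Mul(Add(Rational(1, 72), -8), -12) = Mul(Rational(-575, 72), -12) = Rational(575, 6)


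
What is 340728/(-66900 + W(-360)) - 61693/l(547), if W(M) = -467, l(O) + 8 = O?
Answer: -4339724723/36310813 ≈ -119.52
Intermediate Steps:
l(O) = -8 + O
340728/(-66900 + W(-360)) - 61693/l(547) = 340728/(-66900 - 467) - 61693/(-8 + 547) = 340728/(-67367) - 61693/539 = 340728*(-1/67367) - 61693*1/539 = -340728/67367 - 61693/539 = -4339724723/36310813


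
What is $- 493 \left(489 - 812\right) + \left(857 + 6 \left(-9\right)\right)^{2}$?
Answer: $804048$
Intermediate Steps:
$- 493 \left(489 - 812\right) + \left(857 + 6 \left(-9\right)\right)^{2} = \left(-493\right) \left(-323\right) + \left(857 - 54\right)^{2} = 159239 + 803^{2} = 159239 + 644809 = 804048$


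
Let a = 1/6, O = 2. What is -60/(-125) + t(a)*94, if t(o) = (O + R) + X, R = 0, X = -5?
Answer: -7038/25 ≈ -281.52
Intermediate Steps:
a = ⅙ ≈ 0.16667
t(o) = -3 (t(o) = (2 + 0) - 5 = 2 - 5 = -3)
-60/(-125) + t(a)*94 = -60/(-125) - 3*94 = -60*(-1/125) - 282 = 12/25 - 282 = -7038/25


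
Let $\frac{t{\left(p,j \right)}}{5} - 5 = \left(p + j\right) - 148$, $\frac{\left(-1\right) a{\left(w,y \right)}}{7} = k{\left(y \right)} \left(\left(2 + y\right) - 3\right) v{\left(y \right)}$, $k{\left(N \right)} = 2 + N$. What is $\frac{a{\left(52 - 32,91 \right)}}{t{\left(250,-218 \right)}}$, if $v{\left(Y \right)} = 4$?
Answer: $\frac{15624}{37} \approx 422.27$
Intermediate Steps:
$a{\left(w,y \right)} = - 28 \left(-1 + y\right) \left(2 + y\right)$ ($a{\left(w,y \right)} = - 7 \left(2 + y\right) \left(\left(2 + y\right) - 3\right) 4 = - 7 \left(2 + y\right) \left(-1 + y\right) 4 = - 7 \left(-1 + y\right) \left(2 + y\right) 4 = - 7 \cdot 4 \left(-1 + y\right) \left(2 + y\right) = - 28 \left(-1 + y\right) \left(2 + y\right)$)
$t{\left(p,j \right)} = -715 + 5 j + 5 p$ ($t{\left(p,j \right)} = 25 + 5 \left(\left(p + j\right) - 148\right) = 25 + 5 \left(\left(j + p\right) - 148\right) = 25 + 5 \left(-148 + j + p\right) = 25 + \left(-740 + 5 j + 5 p\right) = -715 + 5 j + 5 p$)
$\frac{a{\left(52 - 32,91 \right)}}{t{\left(250,-218 \right)}} = \frac{56 - 2548 - 28 \cdot 91^{2}}{-715 + 5 \left(-218\right) + 5 \cdot 250} = \frac{56 - 2548 - 231868}{-715 - 1090 + 1250} = \frac{56 - 2548 - 231868}{-555} = \left(-234360\right) \left(- \frac{1}{555}\right) = \frac{15624}{37}$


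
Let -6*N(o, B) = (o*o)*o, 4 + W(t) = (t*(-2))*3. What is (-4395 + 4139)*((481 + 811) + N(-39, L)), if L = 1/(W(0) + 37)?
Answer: -2861696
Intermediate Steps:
W(t) = -4 - 6*t (W(t) = -4 + (t*(-2))*3 = -4 - 2*t*3 = -4 - 6*t)
L = 1/33 (L = 1/((-4 - 6*0) + 37) = 1/((-4 + 0) + 37) = 1/(-4 + 37) = 1/33 ≈ 0.030303)
N(o, B) = -o**3/6 (N(o, B) = -o*o*o/6 = -o**2*o/6 = -o**3/6)
(-4395 + 4139)*((481 + 811) + N(-39, L)) = (-4395 + 4139)*((481 + 811) - 1/6*(-39)**3) = -256*(1292 - 1/6*(-59319)) = -256*(1292 + 19773/2) = -256*22357/2 = -2861696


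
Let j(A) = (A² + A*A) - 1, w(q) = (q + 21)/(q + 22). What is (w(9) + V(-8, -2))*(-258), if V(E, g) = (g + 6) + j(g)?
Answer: -95718/31 ≈ -3087.7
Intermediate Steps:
w(q) = (21 + q)/(22 + q)
j(A) = -1 + 2*A² (j(A) = (A² + A²) - 1 = 2*A² - 1 = -1 + 2*A²)
V(E, g) = 5 + g + 2*g² (V(E, g) = (g + 6) + (-1 + 2*g²) = (6 + g) + (-1 + 2*g²) = 5 + g + 2*g²)
(w(9) + V(-8, -2))*(-258) = ((21 + 9)/(22 + 9) + (5 - 2 + 2*(-2)²))*(-258) = (30/31 + (5 - 2 + 2*4))*(-258) = ((1/31)*30 + (5 - 2 + 8))*(-258) = (30/31 + 11)*(-258) = (371/31)*(-258) = -95718/31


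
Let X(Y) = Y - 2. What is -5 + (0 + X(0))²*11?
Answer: 39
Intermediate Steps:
X(Y) = -2 + Y
-5 + (0 + X(0))²*11 = -5 + (0 + (-2 + 0))²*11 = -5 + (0 - 2)²*11 = -5 + (-2)²*11 = -5 + 4*11 = -5 + 44 = 39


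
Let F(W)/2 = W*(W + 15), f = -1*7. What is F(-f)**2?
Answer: 94864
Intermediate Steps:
f = -7
F(W) = 2*W*(15 + W) (F(W) = 2*(W*(W + 15)) = 2*(W*(15 + W)) = 2*W*(15 + W))
F(-f)**2 = (2*(-1*(-7))*(15 - 1*(-7)))**2 = (2*7*(15 + 7))**2 = (2*7*22)**2 = 308**2 = 94864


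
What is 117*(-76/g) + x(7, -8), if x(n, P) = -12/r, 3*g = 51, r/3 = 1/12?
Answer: -9708/17 ≈ -571.06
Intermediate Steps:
r = ¼ (r = 3/12 = 3*(1/12) = ¼ ≈ 0.25000)
g = 17 (g = (⅓)*51 = 17)
x(n, P) = -48 (x(n, P) = -12/¼ = -12*4 = -48)
117*(-76/g) + x(7, -8) = 117*(-76/17) - 48 = -8892/17 - 48 = -9708/17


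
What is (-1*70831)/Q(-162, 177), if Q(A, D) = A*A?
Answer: -70831/26244 ≈ -2.6989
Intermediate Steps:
Q(A, D) = A**2
(-1*70831)/Q(-162, 177) = (-1*70831)/((-162)**2) = -70831/26244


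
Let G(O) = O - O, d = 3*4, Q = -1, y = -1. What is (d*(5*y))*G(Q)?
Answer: 0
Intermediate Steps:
d = 12
G(O) = 0
(d*(5*y))*G(Q) = (12*(5*(-1)))*0 = (12*(-5))*0 = -60*0 = 0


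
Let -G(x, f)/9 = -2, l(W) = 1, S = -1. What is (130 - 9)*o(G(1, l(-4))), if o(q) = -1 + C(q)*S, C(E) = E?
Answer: -2299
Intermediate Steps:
G(x, f) = 18 (G(x, f) = -9*(-2) = 18)
o(q) = -1 - q (o(q) = -1 + q*(-1) = -1 - q)
(130 - 9)*o(G(1, l(-4))) = (130 - 9)*(-1 - 1*18) = 121*(-1 - 18) = 121*(-19) = -2299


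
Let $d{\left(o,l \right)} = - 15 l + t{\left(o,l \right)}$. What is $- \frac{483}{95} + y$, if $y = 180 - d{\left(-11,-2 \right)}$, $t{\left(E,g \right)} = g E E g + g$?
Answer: $- \frac{32023}{95} \approx -337.08$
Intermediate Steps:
$t{\left(E,g \right)} = g + E^{2} g^{2}$ ($t{\left(E,g \right)} = E g E g + g = g E^{2} g + g = E^{2} g^{2} + g = g + E^{2} g^{2}$)
$d{\left(o,l \right)} = - 15 l + l \left(1 + l o^{2}\right)$
$y = -332$ ($y = 180 - - 2 \left(-14 - 2 \left(-11\right)^{2}\right) = 180 - - 2 \left(-14 - 242\right) = 180 - \left(-2\right) \left(-256\right) = 180 - 512 = -332$)
$- \frac{483}{95} + y = - \frac{483}{95} - 332 = - \frac{32023}{95}$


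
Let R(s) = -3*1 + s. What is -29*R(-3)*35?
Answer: 6090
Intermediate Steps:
R(s) = -3 + s
-29*R(-3)*35 = -29*(-3 - 3)*35 = -29*(-6)*35 = 174*35 = 6090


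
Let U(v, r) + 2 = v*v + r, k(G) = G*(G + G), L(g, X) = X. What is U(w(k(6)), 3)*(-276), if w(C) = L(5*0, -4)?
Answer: -4692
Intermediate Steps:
k(G) = 2*G² (k(G) = G*(2*G) = 2*G²)
w(C) = -4
U(v, r) = -2 + r + v² (U(v, r) = -2 + (v*v + r) = -2 + (v² + r) = -2 + (r + v²) = -2 + r + v²)
U(w(k(6)), 3)*(-276) = (-2 + 3 + (-4)²)*(-276) = (-2 + 3 + 16)*(-276) = 17*(-276) = -4692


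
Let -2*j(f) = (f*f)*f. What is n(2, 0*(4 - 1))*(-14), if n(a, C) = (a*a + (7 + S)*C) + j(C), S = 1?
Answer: -56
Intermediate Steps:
j(f) = -f³/2 (j(f) = -f*f*f/2 = -f²*f/2 = -f³/2)
n(a, C) = a² + 8*C - C³/2 (n(a, C) = (a*a + (7 + 1)*C) - C³/2 = (a² + 8*C) - C³/2 = a² + 8*C - C³/2)
n(2, 0*(4 - 1))*(-14) = (2² + 8*(0*(4 - 1)) - (0*(4 - 1))³/2)*(-14) = (4 + 8*(0*3) - (0*3)³/2)*(-14) = (4 + 8*0 - ½*0³)*(-14) = (4 + 0 - ½*0)*(-14) = (4 + 0 + 0)*(-14) = 4*(-14) = -56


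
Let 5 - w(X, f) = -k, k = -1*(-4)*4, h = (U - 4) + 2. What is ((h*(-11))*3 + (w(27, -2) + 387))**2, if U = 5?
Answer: 95481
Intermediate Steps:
h = 3 (h = (5 - 4) + 2 = 1 + 2 = 3)
k = 16 (k = 4*4 = 16)
w(X, f) = 21 (w(X, f) = 5 - (-1)*16 = 5 - 1*(-16) = 5 + 16 = 21)
((h*(-11))*3 + (w(27, -2) + 387))**2 = ((3*(-11))*3 + (21 + 387))**2 = (-33*3 + 408)**2 = (-99 + 408)**2 = 309**2 = 95481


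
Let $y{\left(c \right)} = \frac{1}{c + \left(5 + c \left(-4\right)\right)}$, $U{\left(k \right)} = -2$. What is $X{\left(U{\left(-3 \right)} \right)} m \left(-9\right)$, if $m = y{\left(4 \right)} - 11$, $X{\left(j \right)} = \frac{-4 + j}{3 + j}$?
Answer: $- \frac{4212}{7} \approx -601.71$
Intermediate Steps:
$y{\left(c \right)} = \frac{1}{5 - 3 c}$ ($y{\left(c \right)} = \frac{1}{c - \left(-5 + 4 c\right)} = \frac{1}{5 - 3 c}$)
$X{\left(j \right)} = \frac{-4 + j}{3 + j}$
$m = - \frac{78}{7}$ ($m = - \frac{1}{-5 + 3 \cdot 4} - 11 = - \frac{1}{-5 + 12} - 11 = - \frac{1}{7} - 11 = - \frac{78}{7} \approx -11.143$)
$X{\left(U{\left(-3 \right)} \right)} m \left(-9\right) = \frac{-4 - 2}{3 - 2} \left(- \frac{78}{7}\right) \left(-9\right) = 1^{-1} \left(-6\right) \left(- \frac{78}{7}\right) \left(-9\right) = 1 \left(-6\right) \left(- \frac{78}{7}\right) \left(-9\right) = \left(-6\right) \left(- \frac{78}{7}\right) \left(-9\right) = \frac{468}{7} \left(-9\right) = - \frac{4212}{7}$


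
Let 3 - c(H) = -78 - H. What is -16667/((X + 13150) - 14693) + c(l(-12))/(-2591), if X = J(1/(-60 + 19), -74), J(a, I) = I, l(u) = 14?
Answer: 6147226/598521 ≈ 10.271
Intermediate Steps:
c(H) = 81 + H (c(H) = 3 - (-78 - H) = 3 + (78 + H) = 81 + H)
X = -74
-16667/((X + 13150) - 14693) + c(l(-12))/(-2591) = -16667/((-74 + 13150) - 14693) + (81 + 14)/(-2591) = -16667/(13076 - 14693) + 95*(-1/2591) = -16667/(-1617) - 95/2591 = -16667*(-1/1617) - 95/2591 = 2381/231 - 95/2591 = 6147226/598521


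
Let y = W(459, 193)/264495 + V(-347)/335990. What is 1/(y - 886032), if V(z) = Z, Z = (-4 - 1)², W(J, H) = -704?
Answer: -1615775910/1431629165269567 ≈ -1.1286e-6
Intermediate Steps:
Z = 25 (Z = (-5)² = 25)
V(z) = 25
y = -4180447/1615775910 (y = -704/264495 + 25/335990 = -704*1/264495 + 25*(1/335990) = -64/24045 + 5/67198 = -4180447/1615775910 ≈ -0.0025873)
1/(y - 886032) = 1/(-4180447/1615775910 - 886032) = 1/(-1431629165269567/1615775910) = -1615775910/1431629165269567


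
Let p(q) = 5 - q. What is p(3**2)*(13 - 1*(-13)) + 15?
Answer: -89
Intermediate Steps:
p(3**2)*(13 - 1*(-13)) + 15 = (5 - 1*3**2)*(13 - 1*(-13)) + 15 = (5 - 1*9)*(13 + 13) + 15 = (5 - 9)*26 + 15 = -4*26 + 15 = -104 + 15 = -89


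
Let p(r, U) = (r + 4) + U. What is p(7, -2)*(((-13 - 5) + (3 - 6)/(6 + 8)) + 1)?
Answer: -2169/14 ≈ -154.93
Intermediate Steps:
p(r, U) = 4 + U + r (p(r, U) = (4 + r) + U = 4 + U + r)
p(7, -2)*(((-13 - 5) + (3 - 6)/(6 + 8)) + 1) = (4 - 2 + 7)*(((-13 - 5) + (3 - 6)/(6 + 8)) + 1) = 9*((-18 - 3/14) + 1) = 9*(-255/14 + 1) = 9*(-241/14) = -2169/14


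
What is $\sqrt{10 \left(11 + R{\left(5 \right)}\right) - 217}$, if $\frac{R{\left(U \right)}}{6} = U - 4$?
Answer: $i \sqrt{47} \approx 6.8557 i$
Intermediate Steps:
$R{\left(U \right)} = -24 + 6 U$ ($R{\left(U \right)} = 6 \left(U - 4\right) = 6 \left(-4 + U\right) = -24 + 6 U$)
$\sqrt{10 \left(11 + R{\left(5 \right)}\right) - 217} = \sqrt{10 \left(11 + \left(-24 + 6 \cdot 5\right)\right) - 217} = \sqrt{10 \left(11 + \left(-24 + 30\right)\right) - 217} = \sqrt{10 \left(11 + 6\right) - 217} = \sqrt{10 \cdot 17 - 217} = \sqrt{170 - 217} = \sqrt{-47} = i \sqrt{47}$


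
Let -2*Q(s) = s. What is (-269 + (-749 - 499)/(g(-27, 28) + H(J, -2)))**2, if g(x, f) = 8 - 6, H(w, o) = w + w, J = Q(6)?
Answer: 1849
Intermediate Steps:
Q(s) = -s/2
J = -3 (J = -1/2*6 = -3)
H(w, o) = 2*w
g(x, f) = 2
(-269 + (-749 - 499)/(g(-27, 28) + H(J, -2)))**2 = (-269 + (-749 - 499)/(2 + 2*(-3)))**2 = (-269 - 1248/(2 - 6))**2 = (-269 - 1248/(-4))**2 = (-269 - 1248*(-1/4))**2 = (-269 + 312)**2 = 43**2 = 1849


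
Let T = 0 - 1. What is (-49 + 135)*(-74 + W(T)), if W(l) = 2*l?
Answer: -6536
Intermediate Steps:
T = -1
(-49 + 135)*(-74 + W(T)) = (-49 + 135)*(-74 + 2*(-1)) = 86*(-74 - 2) = 86*(-76) = -6536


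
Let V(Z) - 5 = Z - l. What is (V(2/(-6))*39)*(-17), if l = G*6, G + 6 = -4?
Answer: -42874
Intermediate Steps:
G = -10 (G = -6 - 4 = -10)
l = -60 (l = -10*6 = -60)
V(Z) = 65 + Z (V(Z) = 5 + (Z - 1*(-60)) = 5 + (Z + 60) = 5 + (60 + Z) = 65 + Z)
(V(2/(-6))*39)*(-17) = ((65 + 2/(-6))*39)*(-17) = ((65 + 2*(-⅙))*39)*(-17) = ((65 - ⅓)*39)*(-17) = ((194/3)*39)*(-17) = 2522*(-17) = -42874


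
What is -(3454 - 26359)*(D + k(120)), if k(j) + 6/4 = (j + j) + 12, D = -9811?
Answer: -437966505/2 ≈ -2.1898e+8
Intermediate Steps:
k(j) = 21/2 + 2*j (k(j) = -3/2 + ((j + j) + 12) = -3/2 + (2*j + 12) = -3/2 + (12 + 2*j) = 21/2 + 2*j)
-(3454 - 26359)*(D + k(120)) = -(3454 - 26359)*(-9811 + (21/2 + 2*120)) = -(-22905)*(-9811 + (21/2 + 240)) = -(-22905)*(-9811 + 501/2) = -(-22905)*(-19121)/2 = -1*437966505/2 = -437966505/2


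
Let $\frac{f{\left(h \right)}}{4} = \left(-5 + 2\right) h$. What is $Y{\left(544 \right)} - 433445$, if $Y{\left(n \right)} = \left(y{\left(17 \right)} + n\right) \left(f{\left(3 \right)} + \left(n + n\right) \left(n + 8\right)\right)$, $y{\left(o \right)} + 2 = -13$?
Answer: $317252215$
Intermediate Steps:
$y{\left(o \right)} = -15$ ($y{\left(o \right)} = -2 - 13 = -15$)
$f{\left(h \right)} = - 12 h$ ($f{\left(h \right)} = 4 \left(-5 + 2\right) h = 4 \left(- 3 h\right) = - 12 h$)
$Y{\left(n \right)} = \left(-36 + 2 n \left(8 + n\right)\right) \left(-15 + n\right)$ ($Y{\left(n \right)} = \left(-15 + n\right) \left(\left(-12\right) 3 + \left(n + n\right) \left(n + 8\right)\right) = \left(-15 + n\right) \left(-36 + 2 n \left(8 + n\right)\right) = \left(-36 + 2 n \left(8 + n\right)\right) \left(-15 + n\right)$)
$Y{\left(544 \right)} - 433445 = \left(540 - 150144 - 14 \cdot 544^{2} + 2 \cdot 544^{3}\right) - 433445 = \left(540 - 150144 - 4143104 + 2 \cdot 160989184\right) - 433445 = \left(540 - 150144 - 4143104 + 321978368\right) - 433445 = 317685660 - 433445 = 317252215$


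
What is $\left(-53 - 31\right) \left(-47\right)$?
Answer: $3948$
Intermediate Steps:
$\left(-53 - 31\right) \left(-47\right) = \left(-84\right) \left(-47\right) = 3948$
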